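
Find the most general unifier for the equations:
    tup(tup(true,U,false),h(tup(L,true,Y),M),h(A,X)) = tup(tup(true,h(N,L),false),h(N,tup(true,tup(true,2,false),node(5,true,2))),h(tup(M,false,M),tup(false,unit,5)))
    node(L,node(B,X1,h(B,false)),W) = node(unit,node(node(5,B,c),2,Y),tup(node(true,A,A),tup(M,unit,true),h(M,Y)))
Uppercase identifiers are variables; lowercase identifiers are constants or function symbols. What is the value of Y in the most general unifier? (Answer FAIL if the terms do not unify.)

Decompose tup/3: tup(true,U,false) = tup(true,h(N,L),false),  h(tup(L,true,Y),M) = h(N,tup(true,tup(true,2,false),node(5,true,2))),  h(A,X) = h(tup(M,false,M),tup(false,unit,5)).
Decompose tup/3: true = true,  U = h(N,L),  false = false.
Delete trivial equation true = true.
Bind U := h(N,L); no other remaining equation mentions U.
Delete trivial equation false = false.
Decompose h/2: tup(L,true,Y) = N,  M = tup(true,tup(true,2,false),node(5,true,2)).
Bind N := tup(L,true,Y); no other remaining equation mentions N. Substituting into the earlier binding gives U := h(tup(L,true,Y),L).
Bind M := tup(true,tup(true,2,false),node(5,true,2)); substituting into the remaining equations gives: h(A,X) = h(tup(tup(true,tup(true,2,false),node(5,true,2)),false,tup(true,tup(true,2,false),node(5,true,2))),tup(false,unit,5)),  node(L,node(B,X1,h(B,false)),W) = node(unit,node(node(5,B,c),2,Y),tup(node(true,A,A),tup(tup(true,tup(true,2,false),node(5,true,2)),unit,true),h(tup(true,tup(true,2,false),node(5,true,2)),Y))).
Decompose h/2: A = tup(tup(true,tup(true,2,false),node(5,true,2)),false,tup(true,tup(true,2,false),node(5,true,2))),  X = tup(false,unit,5).
Bind A := tup(tup(true,tup(true,2,false),node(5,true,2)),false,tup(true,tup(true,2,false),node(5,true,2))); substituting into the one remaining equation that mentions A gives: node(L,node(B,X1,h(B,false)),W) = node(unit,node(node(5,B,c),2,Y),tup(node(true,tup(tup(true,tup(true,2,false),node(5,true,2)),false,tup(true,tup(true,2,false),node(5,true,2))),tup(tup(true,tup(true,2,false),node(5,true,2)),false,tup(true,tup(true,2,false),node(5,true,2)))),tup(tup(true,tup(true,2,false),node(5,true,2)),unit,true),h(tup(true,tup(true,2,false),node(5,true,2)),Y))).
Bind X := tup(false,unit,5); no other remaining equation mentions X.
Decompose node/3: L = unit,  node(B,X1,h(B,false)) = node(node(5,B,c),2,Y),  W = tup(node(true,tup(tup(true,tup(true,2,false),node(5,true,2)),false,tup(true,tup(true,2,false),node(5,true,2))),tup(tup(true,tup(true,2,false),node(5,true,2)),false,tup(true,tup(true,2,false),node(5,true,2)))),tup(tup(true,tup(true,2,false),node(5,true,2)),unit,true),h(tup(true,tup(true,2,false),node(5,true,2)),Y)).
Bind L := unit; no other remaining equation mentions L. Substituting into the earlier bindings gives U := h(tup(unit,true,Y),unit), N := tup(unit,true,Y).
Decompose node/3: B = node(5,B,c),  X1 = 2,  h(B,false) = Y.
Occurs check fails: B occurs in node(5,B,c); the equation B = node(5,B,c) has no finite solution.

FAIL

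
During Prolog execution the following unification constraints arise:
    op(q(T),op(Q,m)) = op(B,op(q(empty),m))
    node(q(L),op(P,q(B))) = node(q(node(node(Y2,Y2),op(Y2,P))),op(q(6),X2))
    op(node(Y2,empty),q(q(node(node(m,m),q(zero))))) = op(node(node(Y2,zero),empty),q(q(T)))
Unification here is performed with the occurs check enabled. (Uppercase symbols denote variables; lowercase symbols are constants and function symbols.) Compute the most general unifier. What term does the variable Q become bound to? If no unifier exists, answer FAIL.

FAIL

Decompose op/2: q(T) = B,  op(Q,m) = op(q(empty),m).
Bind B := q(T); substituting into the one remaining equation that mentions B gives: node(q(L),op(P,q(q(T)))) = node(q(node(node(Y2,Y2),op(Y2,P))),op(q(6),X2)).
Decompose op/2: Q = q(empty),  m = m.
Bind Q := q(empty); no other remaining equation mentions Q.
Delete trivial equation m = m.
Decompose node/2: q(L) = q(node(node(Y2,Y2),op(Y2,P))),  op(P,q(q(T))) = op(q(6),X2).
Decompose q/1: L = node(node(Y2,Y2),op(Y2,P)).
Bind L := node(node(Y2,Y2),op(Y2,P)); no other remaining equation mentions L.
Decompose op/2: P = q(6),  q(q(T)) = X2.
Bind P := q(6); no other remaining equation mentions P. Substituting into the earlier binding gives L := node(node(Y2,Y2),op(Y2,q(6))).
Bind X2 := q(q(T)); no other remaining equation mentions X2.
Decompose op/2: node(Y2,empty) = node(node(Y2,zero),empty),  q(q(node(node(m,m),q(zero)))) = q(q(T)).
Decompose node/2: Y2 = node(Y2,zero),  empty = empty.
Occurs check fails: Y2 occurs in node(Y2,zero); the equation Y2 = node(Y2,zero) has no finite solution.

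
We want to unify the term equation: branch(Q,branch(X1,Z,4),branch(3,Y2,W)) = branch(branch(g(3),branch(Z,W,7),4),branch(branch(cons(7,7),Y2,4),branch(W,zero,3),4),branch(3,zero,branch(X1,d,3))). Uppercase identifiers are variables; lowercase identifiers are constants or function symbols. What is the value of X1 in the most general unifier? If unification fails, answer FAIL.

Decompose branch/3: Q = branch(g(3),branch(Z,W,7),4),  branch(X1,Z,4) = branch(branch(cons(7,7),Y2,4),branch(W,zero,3),4),  branch(3,Y2,W) = branch(3,zero,branch(X1,d,3)).
Bind Q := branch(g(3),branch(Z,W,7),4); no other remaining equation mentions Q.
Decompose branch/3: X1 = branch(cons(7,7),Y2,4),  Z = branch(W,zero,3),  4 = 4.
Bind X1 := branch(cons(7,7),Y2,4); substituting into the one remaining equation that mentions X1 gives: branch(3,Y2,W) = branch(3,zero,branch(branch(cons(7,7),Y2,4),d,3)).
Bind Z := branch(W,zero,3); no other remaining equation mentions Z. Substituting into the earlier binding gives Q := branch(g(3),branch(branch(W,zero,3),W,7),4).
Delete trivial equation 4 = 4.
Decompose branch/3: 3 = 3,  Y2 = zero,  W = branch(branch(cons(7,7),Y2,4),d,3).
Delete trivial equation 3 = 3.
Bind Y2 := zero; substituting into the remaining equation gives: W = branch(branch(cons(7,7),zero,4),d,3). Substituting into the earlier binding gives X1 := branch(cons(7,7),zero,4).
Bind W := branch(branch(cons(7,7),zero,4),d,3). Substituting into the earlier bindings gives Q := branch(g(3),branch(branch(branch(branch(cons(7,7),zero,4),d,3),zero,3),branch(branch(cons(7,7),zero,4),d,3),7),4), Z := branch(branch(branch(cons(7,7),zero,4),d,3),zero,3).
MGU = { Q := branch(g(3),branch(branch(branch(branch(cons(7,7),zero,4),d,3),zero,3),branch(branch(cons(7,7),zero,4),d,3),7),4), X1 := branch(cons(7,7),zero,4), Z := branch(branch(branch(cons(7,7),zero,4),d,3),zero,3), Y2 := zero, W := branch(branch(cons(7,7),zero,4),d,3) }, so X1 := branch(cons(7,7),zero,4).

branch(cons(7,7),zero,4)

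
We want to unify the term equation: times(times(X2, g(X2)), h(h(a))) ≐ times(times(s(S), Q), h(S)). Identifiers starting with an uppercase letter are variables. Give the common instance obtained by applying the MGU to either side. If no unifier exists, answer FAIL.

times(times(s(h(a)), g(s(h(a)))), h(h(a)))

Decompose times/2: times(X2, g(X2)) ≐ times(s(S), Q),  h(h(a)) ≐ h(S).
Decompose times/2: X2 ≐ s(S),  g(X2) ≐ Q.
Bind X2 := s(S); substituting into the one remaining equation that mentions X2 gives: g(s(S)) ≐ Q.
Bind Q := g(s(S)); no other remaining equation mentions Q.
Decompose h/1: h(a) ≐ S.
Bind S := h(a). Substituting into the earlier bindings gives X2 := s(h(a)), Q := g(s(h(a))).
Applying the MGU to either side gives times(times(s(h(a)), g(s(h(a)))), h(h(a))).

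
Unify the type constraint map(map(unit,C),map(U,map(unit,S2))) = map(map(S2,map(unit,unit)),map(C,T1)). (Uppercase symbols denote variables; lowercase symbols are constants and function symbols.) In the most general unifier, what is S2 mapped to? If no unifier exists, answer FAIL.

unit

Decompose map/2: map(unit,C) = map(S2,map(unit,unit)),  map(U,map(unit,S2)) = map(C,T1).
Decompose map/2: unit = S2,  C = map(unit,unit).
Bind S2 := unit; substituting into the one remaining equation that mentions S2 gives: map(U,map(unit,unit)) = map(C,T1).
Bind C := map(unit,unit); substituting into the remaining equation gives: map(U,map(unit,unit)) = map(map(unit,unit),T1).
Decompose map/2: U = map(unit,unit),  map(unit,unit) = T1.
Bind U := map(unit,unit); no other remaining equation mentions U.
Bind T1 := map(unit,unit).
MGU = { S2 := unit, C := map(unit,unit), U := map(unit,unit), T1 := map(unit,unit) }, so S2 := unit.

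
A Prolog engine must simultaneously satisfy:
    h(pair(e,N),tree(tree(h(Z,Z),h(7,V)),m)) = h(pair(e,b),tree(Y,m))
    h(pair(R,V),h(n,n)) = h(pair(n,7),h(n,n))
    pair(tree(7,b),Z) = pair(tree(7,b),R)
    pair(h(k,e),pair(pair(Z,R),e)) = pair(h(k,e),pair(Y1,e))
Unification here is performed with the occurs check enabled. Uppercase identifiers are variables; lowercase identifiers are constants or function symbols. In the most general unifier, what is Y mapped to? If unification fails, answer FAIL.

Decompose h/2: pair(e,N) = pair(e,b),  tree(tree(h(Z,Z),h(7,V)),m) = tree(Y,m).
Decompose pair/2: e = e,  N = b.
Delete trivial equation e = e.
Bind N := b; no other remaining equation mentions N.
Decompose tree/2: tree(h(Z,Z),h(7,V)) = Y,  m = m.
Bind Y := tree(h(Z,Z),h(7,V)); no other remaining equation mentions Y.
Delete trivial equation m = m.
Decompose h/2: pair(R,V) = pair(n,7),  h(n,n) = h(n,n).
Decompose pair/2: R = n,  V = 7.
Bind R := n; substituting into the 2 remaining equations that mention R gives: pair(tree(7,b),Z) = pair(tree(7,b),n),  pair(h(k,e),pair(pair(Z,n),e)) = pair(h(k,e),pair(Y1,e)).
Bind V := 7; no other remaining equation mentions V. Substituting into the earlier binding gives Y := tree(h(Z,Z),h(7,7)).
Delete trivial equation h(n,n) = h(n,n).
Decompose pair/2: tree(7,b) = tree(7,b),  Z = n.
Delete trivial equation tree(7,b) = tree(7,b).
Bind Z := n; substituting into the remaining equation gives: pair(h(k,e),pair(pair(n,n),e)) = pair(h(k,e),pair(Y1,e)). Substituting into the earlier binding gives Y := tree(h(n,n),h(7,7)).
Decompose pair/2: h(k,e) = h(k,e),  pair(pair(n,n),e) = pair(Y1,e).
Delete trivial equation h(k,e) = h(k,e).
Decompose pair/2: pair(n,n) = Y1,  e = e.
Bind Y1 := pair(n,n); no other remaining equation mentions Y1.
Delete trivial equation e = e.
MGU = { N = b, Y = tree(h(n,n),h(7,7)), R = n, V = 7, Z = n, Y1 = pair(n,n) }, so Y = tree(h(n,n),h(7,7)).

tree(h(n,n),h(7,7))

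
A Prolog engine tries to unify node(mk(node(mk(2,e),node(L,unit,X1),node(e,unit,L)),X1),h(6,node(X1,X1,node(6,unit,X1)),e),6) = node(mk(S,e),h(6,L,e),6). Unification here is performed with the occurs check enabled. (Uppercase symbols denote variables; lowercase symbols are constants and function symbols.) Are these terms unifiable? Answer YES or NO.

YES

Decompose node/3: mk(node(mk(2,e),node(L,unit,X1),node(e,unit,L)),X1) = mk(S,e),  h(6,node(X1,X1,node(6,unit,X1)),e) = h(6,L,e),  6 = 6.
Decompose mk/2: node(mk(2,e),node(L,unit,X1),node(e,unit,L)) = S,  X1 = e.
Bind S := node(mk(2,e),node(L,unit,X1),node(e,unit,L)); no other remaining equation mentions S.
Bind X1 := e; substituting into the one remaining equation that mentions X1 gives: h(6,node(e,e,node(6,unit,e)),e) = h(6,L,e). Substituting into the earlier binding gives S := node(mk(2,e),node(L,unit,e),node(e,unit,L)).
Decompose h/3: 6 = 6,  node(e,e,node(6,unit,e)) = L,  e = e.
Delete trivial equation 6 = 6.
Bind L := node(e,e,node(6,unit,e)); no other remaining equation mentions L. Substituting into the earlier binding gives S := node(mk(2,e),node(node(e,e,node(6,unit,e)),unit,e),node(e,unit,node(e,e,node(6,unit,e)))).
Delete trivial equation e = e.
Delete trivial equation 6 = 6.
No equations remain and no clash or occurs-check failure arose, so a unifier exists.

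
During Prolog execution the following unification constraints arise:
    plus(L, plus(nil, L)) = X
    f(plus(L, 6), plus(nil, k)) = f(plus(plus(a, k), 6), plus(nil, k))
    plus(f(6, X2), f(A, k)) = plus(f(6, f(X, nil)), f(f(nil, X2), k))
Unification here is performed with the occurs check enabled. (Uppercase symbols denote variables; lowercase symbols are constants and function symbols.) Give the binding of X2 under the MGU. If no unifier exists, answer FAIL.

f(plus(plus(a, k), plus(nil, plus(a, k))), nil)

Bind X := plus(L, plus(nil, L)); substituting into the one remaining equation that mentions X gives: plus(f(6, X2), f(A, k)) = plus(f(6, f(plus(L, plus(nil, L)), nil)), f(f(nil, X2), k)).
Decompose f/2: plus(L, 6) = plus(plus(a, k), 6),  plus(nil, k) = plus(nil, k).
Decompose plus/2: L = plus(a, k),  6 = 6.
Bind L := plus(a, k); substituting into the one remaining equation that mentions L gives: plus(f(6, X2), f(A, k)) = plus(f(6, f(plus(plus(a, k), plus(nil, plus(a, k))), nil)), f(f(nil, X2), k)). Substituting into the earlier binding gives X := plus(plus(a, k), plus(nil, plus(a, k))).
Delete trivial equation 6 = 6.
Delete trivial equation plus(nil, k) = plus(nil, k).
Decompose plus/2: f(6, X2) = f(6, f(plus(plus(a, k), plus(nil, plus(a, k))), nil)),  f(A, k) = f(f(nil, X2), k).
Decompose f/2: 6 = 6,  X2 = f(plus(plus(a, k), plus(nil, plus(a, k))), nil).
Delete trivial equation 6 = 6.
Bind X2 := f(plus(plus(a, k), plus(nil, plus(a, k))), nil); substituting into the remaining equation gives: f(A, k) = f(f(nil, f(plus(plus(a, k), plus(nil, plus(a, k))), nil)), k).
Decompose f/2: A = f(nil, f(plus(plus(a, k), plus(nil, plus(a, k))), nil)),  k = k.
Bind A := f(nil, f(plus(plus(a, k), plus(nil, plus(a, k))), nil)); no other remaining equation mentions A.
Delete trivial equation k = k.
MGU = { X ↦ plus(plus(a, k), plus(nil, plus(a, k))), L ↦ plus(a, k), X2 ↦ f(plus(plus(a, k), plus(nil, plus(a, k))), nil), A ↦ f(nil, f(plus(plus(a, k), plus(nil, plus(a, k))), nil)) }, so X2 ↦ f(plus(plus(a, k), plus(nil, plus(a, k))), nil).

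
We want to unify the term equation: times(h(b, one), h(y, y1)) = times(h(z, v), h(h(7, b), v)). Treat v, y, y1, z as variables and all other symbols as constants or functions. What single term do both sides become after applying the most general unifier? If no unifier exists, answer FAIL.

times(h(b, one), h(h(7, b), one))

Decompose times/2: h(b, one) = h(z, v),  h(y, y1) = h(h(7, b), v).
Decompose h/2: b = z,  one = v.
Bind z := b; no other remaining equation mentions z.
Bind v := one; substituting into the remaining equation gives: h(y, y1) = h(h(7, b), one).
Decompose h/2: y = h(7, b),  y1 = one.
Bind y := h(7, b); no other remaining equation mentions y.
Bind y1 := one.
Applying the MGU to either side gives times(h(b, one), h(h(7, b), one)).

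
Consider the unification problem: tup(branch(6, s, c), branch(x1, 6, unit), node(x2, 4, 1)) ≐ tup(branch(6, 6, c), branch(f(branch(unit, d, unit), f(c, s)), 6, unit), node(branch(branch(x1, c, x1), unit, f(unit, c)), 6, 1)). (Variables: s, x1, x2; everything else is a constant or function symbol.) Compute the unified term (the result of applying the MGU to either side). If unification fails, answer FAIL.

Decompose tup/3: branch(6, s, c) ≐ branch(6, 6, c),  branch(x1, 6, unit) ≐ branch(f(branch(unit, d, unit), f(c, s)), 6, unit),  node(x2, 4, 1) ≐ node(branch(branch(x1, c, x1), unit, f(unit, c)), 6, 1).
Decompose branch/3: 6 ≐ 6,  s ≐ 6,  c ≐ c.
Delete trivial equation 6 ≐ 6.
Bind s := 6; substituting into the one remaining equation that mentions s gives: branch(x1, 6, unit) ≐ branch(f(branch(unit, d, unit), f(c, 6)), 6, unit).
Delete trivial equation c ≐ c.
Decompose branch/3: x1 ≐ f(branch(unit, d, unit), f(c, 6)),  6 ≐ 6,  unit ≐ unit.
Bind x1 := f(branch(unit, d, unit), f(c, 6)); substituting into the one remaining equation that mentions x1 gives: node(x2, 4, 1) ≐ node(branch(branch(f(branch(unit, d, unit), f(c, 6)), c, f(branch(unit, d, unit), f(c, 6))), unit, f(unit, c)), 6, 1).
Delete trivial equation 6 ≐ 6.
Delete trivial equation unit ≐ unit.
Decompose node/3: x2 ≐ branch(branch(f(branch(unit, d, unit), f(c, 6)), c, f(branch(unit, d, unit), f(c, 6))), unit, f(unit, c)),  4 ≐ 6,  1 ≐ 1.
Bind x2 := branch(branch(f(branch(unit, d, unit), f(c, 6)), c, f(branch(unit, d, unit), f(c, 6))), unit, f(unit, c)); no other remaining equation mentions x2.
Clash: constants 4 and 6 differ; no unifier exists.

FAIL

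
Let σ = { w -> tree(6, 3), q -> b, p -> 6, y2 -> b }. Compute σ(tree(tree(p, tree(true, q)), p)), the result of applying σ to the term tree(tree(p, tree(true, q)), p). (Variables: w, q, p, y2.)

Replace each occurrence of q with b.
Replace each occurrence of p with 6.
Result: tree(tree(6, tree(true, b)), 6).

tree(tree(6, tree(true, b)), 6)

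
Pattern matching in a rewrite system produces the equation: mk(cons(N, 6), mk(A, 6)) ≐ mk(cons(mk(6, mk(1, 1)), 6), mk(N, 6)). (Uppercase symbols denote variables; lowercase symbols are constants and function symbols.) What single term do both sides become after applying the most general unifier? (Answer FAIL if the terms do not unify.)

Decompose mk/2: cons(N, 6) ≐ cons(mk(6, mk(1, 1)), 6),  mk(A, 6) ≐ mk(N, 6).
Decompose cons/2: N ≐ mk(6, mk(1, 1)),  6 ≐ 6.
Bind N := mk(6, mk(1, 1)); substituting into the one remaining equation that mentions N gives: mk(A, 6) ≐ mk(mk(6, mk(1, 1)), 6).
Delete trivial equation 6 ≐ 6.
Decompose mk/2: A ≐ mk(6, mk(1, 1)),  6 ≐ 6.
Bind A := mk(6, mk(1, 1)); no other remaining equation mentions A.
Delete trivial equation 6 ≐ 6.
Applying the MGU to either side gives mk(cons(mk(6, mk(1, 1)), 6), mk(mk(6, mk(1, 1)), 6)).

mk(cons(mk(6, mk(1, 1)), 6), mk(mk(6, mk(1, 1)), 6))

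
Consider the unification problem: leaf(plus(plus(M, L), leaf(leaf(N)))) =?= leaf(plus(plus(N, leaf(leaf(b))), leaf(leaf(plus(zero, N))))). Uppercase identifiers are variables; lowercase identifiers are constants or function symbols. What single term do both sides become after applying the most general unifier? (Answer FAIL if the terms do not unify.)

Decompose leaf/1: plus(plus(M, L), leaf(leaf(N))) =?= plus(plus(N, leaf(leaf(b))), leaf(leaf(plus(zero, N)))).
Decompose plus/2: plus(M, L) =?= plus(N, leaf(leaf(b))),  leaf(leaf(N)) =?= leaf(leaf(plus(zero, N))).
Decompose plus/2: M =?= N,  L =?= leaf(leaf(b)).
Bind M := N; no other remaining equation mentions M.
Bind L := leaf(leaf(b)); no other remaining equation mentions L.
Decompose leaf/1: leaf(N) =?= leaf(plus(zero, N)).
Decompose leaf/1: N =?= plus(zero, N).
Occurs check fails: N occurs in plus(zero, N); the equation N =?= plus(zero, N) has no finite solution.

FAIL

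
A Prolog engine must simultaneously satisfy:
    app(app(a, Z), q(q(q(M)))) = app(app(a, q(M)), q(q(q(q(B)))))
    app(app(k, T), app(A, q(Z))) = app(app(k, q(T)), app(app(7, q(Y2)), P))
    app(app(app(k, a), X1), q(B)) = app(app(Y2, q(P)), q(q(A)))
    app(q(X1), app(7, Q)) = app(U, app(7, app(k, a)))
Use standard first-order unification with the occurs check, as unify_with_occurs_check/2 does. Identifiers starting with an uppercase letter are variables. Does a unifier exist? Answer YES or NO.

NO

Decompose app/2: app(a, Z) = app(a, q(M)),  q(q(q(M))) = q(q(q(q(B)))).
Decompose app/2: a = a,  Z = q(M).
Delete trivial equation a = a.
Bind Z := q(M); substituting into the one remaining equation that mentions Z gives: app(app(k, T), app(A, q(q(M)))) = app(app(k, q(T)), app(app(7, q(Y2)), P)).
Decompose q/1: q(q(M)) = q(q(q(B))).
Decompose q/1: q(M) = q(q(B)).
Decompose q/1: M = q(B).
Bind M := q(B); substituting into the one remaining equation that mentions M gives: app(app(k, T), app(A, q(q(q(B))))) = app(app(k, q(T)), app(app(7, q(Y2)), P)). Substituting into the earlier binding gives Z := q(q(B)).
Decompose app/2: app(k, T) = app(k, q(T)),  app(A, q(q(q(B)))) = app(app(7, q(Y2)), P).
Decompose app/2: k = k,  T = q(T).
Delete trivial equation k = k.
Occurs check fails: T occurs in q(T); the equation T = q(T) has no finite solution.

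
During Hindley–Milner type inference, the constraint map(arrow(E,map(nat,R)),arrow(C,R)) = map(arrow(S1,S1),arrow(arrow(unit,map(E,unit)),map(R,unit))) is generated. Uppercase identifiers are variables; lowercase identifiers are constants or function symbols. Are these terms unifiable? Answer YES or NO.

NO

Decompose map/2: arrow(E,map(nat,R)) = arrow(S1,S1),  arrow(C,R) = arrow(arrow(unit,map(E,unit)),map(R,unit)).
Decompose arrow/2: E = S1,  map(nat,R) = S1.
Bind E := S1; substituting into the one remaining equation that mentions E gives: arrow(C,R) = arrow(arrow(unit,map(S1,unit)),map(R,unit)).
Bind S1 := map(nat,R); substituting into the remaining equation gives: arrow(C,R) = arrow(arrow(unit,map(map(nat,R),unit)),map(R,unit)). Substituting into the earlier binding gives E := map(nat,R).
Decompose arrow/2: C = arrow(unit,map(map(nat,R),unit)),  R = map(R,unit).
Bind C := arrow(unit,map(map(nat,R),unit)); no other remaining equation mentions C.
Occurs check fails: R occurs in map(R,unit); the equation R = map(R,unit) has no finite solution.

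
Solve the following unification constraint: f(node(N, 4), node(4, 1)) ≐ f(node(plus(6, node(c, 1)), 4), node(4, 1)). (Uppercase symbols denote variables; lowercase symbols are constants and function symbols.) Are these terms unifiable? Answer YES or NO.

YES

Decompose f/2: node(N, 4) ≐ node(plus(6, node(c, 1)), 4),  node(4, 1) ≐ node(4, 1).
Decompose node/2: N ≐ plus(6, node(c, 1)),  4 ≐ 4.
Bind N := plus(6, node(c, 1)); no other remaining equation mentions N.
Delete trivial equation 4 ≐ 4.
Delete trivial equation node(4, 1) ≐ node(4, 1).
No equations remain and no clash or occurs-check failure arose, so a unifier exists.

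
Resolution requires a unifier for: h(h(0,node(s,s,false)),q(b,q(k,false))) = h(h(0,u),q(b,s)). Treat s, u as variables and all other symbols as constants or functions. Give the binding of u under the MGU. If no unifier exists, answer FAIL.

node(q(k,false),q(k,false),false)

Decompose h/2: h(0,node(s,s,false)) = h(0,u),  q(b,q(k,false)) = q(b,s).
Decompose h/2: 0 = 0,  node(s,s,false) = u.
Delete trivial equation 0 = 0.
Bind u := node(s,s,false); no other remaining equation mentions u.
Decompose q/2: b = b,  q(k,false) = s.
Delete trivial equation b = b.
Bind s := q(k,false). Substituting into the earlier binding gives u := node(q(k,false),q(k,false),false).
MGU = { u ↦ node(q(k,false),q(k,false),false), s ↦ q(k,false) }, so u ↦ node(q(k,false),q(k,false),false).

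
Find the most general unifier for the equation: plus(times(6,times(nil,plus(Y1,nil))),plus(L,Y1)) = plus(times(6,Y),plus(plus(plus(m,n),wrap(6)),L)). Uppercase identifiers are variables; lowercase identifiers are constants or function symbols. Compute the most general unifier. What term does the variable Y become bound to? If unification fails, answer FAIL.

times(nil,plus(plus(plus(m,n),wrap(6)),nil))

Decompose plus/2: times(6,times(nil,plus(Y1,nil))) = times(6,Y),  plus(L,Y1) = plus(plus(plus(m,n),wrap(6)),L).
Decompose times/2: 6 = 6,  times(nil,plus(Y1,nil)) = Y.
Delete trivial equation 6 = 6.
Bind Y := times(nil,plus(Y1,nil)); no other remaining equation mentions Y.
Decompose plus/2: L = plus(plus(m,n),wrap(6)),  Y1 = L.
Bind L := plus(plus(m,n),wrap(6)); substituting into the remaining equation gives: Y1 = plus(plus(m,n),wrap(6)).
Bind Y1 := plus(plus(m,n),wrap(6)). Substituting into the earlier binding gives Y := times(nil,plus(plus(plus(m,n),wrap(6)),nil)).
MGU = { Y ↦ times(nil,plus(plus(plus(m,n),wrap(6)),nil)), L ↦ plus(plus(m,n),wrap(6)), Y1 ↦ plus(plus(m,n),wrap(6)) }, so Y ↦ times(nil,plus(plus(plus(m,n),wrap(6)),nil)).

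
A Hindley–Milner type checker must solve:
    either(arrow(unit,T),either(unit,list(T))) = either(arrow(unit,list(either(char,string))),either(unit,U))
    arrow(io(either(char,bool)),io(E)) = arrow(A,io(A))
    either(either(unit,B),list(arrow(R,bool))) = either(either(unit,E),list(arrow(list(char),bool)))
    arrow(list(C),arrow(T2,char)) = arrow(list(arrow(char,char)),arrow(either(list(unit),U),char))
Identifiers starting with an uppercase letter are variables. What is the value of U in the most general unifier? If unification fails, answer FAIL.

Decompose either/2: arrow(unit,T) = arrow(unit,list(either(char,string))),  either(unit,list(T)) = either(unit,U).
Decompose arrow/2: unit = unit,  T = list(either(char,string)).
Delete trivial equation unit = unit.
Bind T := list(either(char,string)); substituting into the one remaining equation that mentions T gives: either(unit,list(list(either(char,string)))) = either(unit,U).
Decompose either/2: unit = unit,  list(list(either(char,string))) = U.
Delete trivial equation unit = unit.
Bind U := list(list(either(char,string))); substituting into the one remaining equation that mentions U gives: arrow(list(C),arrow(T2,char)) = arrow(list(arrow(char,char)),arrow(either(list(unit),list(list(either(char,string)))),char)).
Decompose arrow/2: io(either(char,bool)) = A,  io(E) = io(A).
Bind A := io(either(char,bool)); substituting into the one remaining equation that mentions A gives: io(E) = io(io(either(char,bool))).
Decompose io/1: E = io(either(char,bool)).
Bind E := io(either(char,bool)); substituting into the one remaining equation that mentions E gives: either(either(unit,B),list(arrow(R,bool))) = either(either(unit,io(either(char,bool))),list(arrow(list(char),bool))).
Decompose either/2: either(unit,B) = either(unit,io(either(char,bool))),  list(arrow(R,bool)) = list(arrow(list(char),bool)).
Decompose either/2: unit = unit,  B = io(either(char,bool)).
Delete trivial equation unit = unit.
Bind B := io(either(char,bool)); no other remaining equation mentions B.
Decompose list/1: arrow(R,bool) = arrow(list(char),bool).
Decompose arrow/2: R = list(char),  bool = bool.
Bind R := list(char); no other remaining equation mentions R.
Delete trivial equation bool = bool.
Decompose arrow/2: list(C) = list(arrow(char,char)),  arrow(T2,char) = arrow(either(list(unit),list(list(either(char,string)))),char).
Decompose list/1: C = arrow(char,char).
Bind C := arrow(char,char); no other remaining equation mentions C.
Decompose arrow/2: T2 = either(list(unit),list(list(either(char,string)))),  char = char.
Bind T2 := either(list(unit),list(list(either(char,string)))); no other remaining equation mentions T2.
Delete trivial equation char = char.
MGU = { T ↦ list(either(char,string)), U ↦ list(list(either(char,string))), A ↦ io(either(char,bool)), E ↦ io(either(char,bool)), B ↦ io(either(char,bool)), R ↦ list(char), C ↦ arrow(char,char), T2 ↦ either(list(unit),list(list(either(char,string)))) }, so U ↦ list(list(either(char,string))).

list(list(either(char,string)))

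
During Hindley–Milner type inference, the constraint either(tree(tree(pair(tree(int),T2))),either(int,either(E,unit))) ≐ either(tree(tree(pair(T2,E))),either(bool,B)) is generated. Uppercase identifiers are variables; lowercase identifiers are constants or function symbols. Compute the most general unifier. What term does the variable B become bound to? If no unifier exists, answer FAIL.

FAIL

Decompose either/2: tree(tree(pair(tree(int),T2))) ≐ tree(tree(pair(T2,E))),  either(int,either(E,unit)) ≐ either(bool,B).
Decompose tree/1: tree(pair(tree(int),T2)) ≐ tree(pair(T2,E)).
Decompose tree/1: pair(tree(int),T2) ≐ pair(T2,E).
Decompose pair/2: tree(int) ≐ T2,  T2 ≐ E.
Bind T2 := tree(int); substituting into the one remaining equation that mentions T2 gives: tree(int) ≐ E.
Bind E := tree(int); substituting into the remaining equation gives: either(int,either(tree(int),unit)) ≐ either(bool,B).
Decompose either/2: int ≐ bool,  either(tree(int),unit) ≐ B.
Clash: constants int and bool differ; no unifier exists.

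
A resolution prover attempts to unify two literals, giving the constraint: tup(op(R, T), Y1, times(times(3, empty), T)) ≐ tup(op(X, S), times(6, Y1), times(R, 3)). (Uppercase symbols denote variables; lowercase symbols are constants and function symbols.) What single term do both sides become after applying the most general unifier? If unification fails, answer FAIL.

FAIL

Decompose tup/3: op(R, T) ≐ op(X, S),  Y1 ≐ times(6, Y1),  times(times(3, empty), T) ≐ times(R, 3).
Decompose op/2: R ≐ X,  T ≐ S.
Bind R := X; substituting into the one remaining equation that mentions R gives: times(times(3, empty), T) ≐ times(X, 3).
Bind T := S; substituting into the one remaining equation that mentions T gives: times(times(3, empty), S) ≐ times(X, 3).
Occurs check fails: Y1 occurs in times(6, Y1); the equation Y1 ≐ times(6, Y1) has no finite solution.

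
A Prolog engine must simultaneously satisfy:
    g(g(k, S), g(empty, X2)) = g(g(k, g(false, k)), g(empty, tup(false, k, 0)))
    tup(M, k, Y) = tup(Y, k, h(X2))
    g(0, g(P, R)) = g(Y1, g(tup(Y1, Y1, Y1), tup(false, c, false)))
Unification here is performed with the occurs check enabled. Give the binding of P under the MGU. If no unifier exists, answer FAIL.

tup(0, 0, 0)

Decompose g/2: g(k, S) = g(k, g(false, k)),  g(empty, X2) = g(empty, tup(false, k, 0)).
Decompose g/2: k = k,  S = g(false, k).
Delete trivial equation k = k.
Bind S := g(false, k); no other remaining equation mentions S.
Decompose g/2: empty = empty,  X2 = tup(false, k, 0).
Delete trivial equation empty = empty.
Bind X2 := tup(false, k, 0); substituting into the one remaining equation that mentions X2 gives: tup(M, k, Y) = tup(Y, k, h(tup(false, k, 0))).
Decompose tup/3: M = Y,  k = k,  Y = h(tup(false, k, 0)).
Bind M := Y; no other remaining equation mentions M.
Delete trivial equation k = k.
Bind Y := h(tup(false, k, 0)); no other remaining equation mentions Y. Substituting into the earlier binding gives M := h(tup(false, k, 0)).
Decompose g/2: 0 = Y1,  g(P, R) = g(tup(Y1, Y1, Y1), tup(false, c, false)).
Bind Y1 := 0; substituting into the remaining equation gives: g(P, R) = g(tup(0, 0, 0), tup(false, c, false)).
Decompose g/2: P = tup(0, 0, 0),  R = tup(false, c, false).
Bind P := tup(0, 0, 0); no other remaining equation mentions P.
Bind R := tup(false, c, false).
MGU = { S = g(false, k), X2 = tup(false, k, 0), M = h(tup(false, k, 0)), Y = h(tup(false, k, 0)), Y1 = 0, P = tup(0, 0, 0), R = tup(false, c, false) }, so P = tup(0, 0, 0).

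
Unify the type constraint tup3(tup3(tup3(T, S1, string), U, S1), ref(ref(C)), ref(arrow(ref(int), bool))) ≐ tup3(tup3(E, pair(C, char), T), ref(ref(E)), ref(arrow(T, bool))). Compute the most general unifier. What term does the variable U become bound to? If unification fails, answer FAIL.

Decompose tup3/3: tup3(tup3(T, S1, string), U, S1) ≐ tup3(E, pair(C, char), T),  ref(ref(C)) ≐ ref(ref(E)),  ref(arrow(ref(int), bool)) ≐ ref(arrow(T, bool)).
Decompose tup3/3: tup3(T, S1, string) ≐ E,  U ≐ pair(C, char),  S1 ≐ T.
Bind E := tup3(T, S1, string); substituting into the one remaining equation that mentions E gives: ref(ref(C)) ≐ ref(ref(tup3(T, S1, string))).
Bind U := pair(C, char); no other remaining equation mentions U.
Bind S1 := T; substituting into the one remaining equation that mentions S1 gives: ref(ref(C)) ≐ ref(ref(tup3(T, T, string))). Substituting into the earlier binding gives E := tup3(T, T, string).
Decompose ref/1: ref(C) ≐ ref(tup3(T, T, string)).
Decompose ref/1: C ≐ tup3(T, T, string).
Bind C := tup3(T, T, string); no other remaining equation mentions C. Substituting into the earlier binding gives U := pair(tup3(T, T, string), char).
Decompose ref/1: arrow(ref(int), bool) ≐ arrow(T, bool).
Decompose arrow/2: ref(int) ≐ T,  bool ≐ bool.
Bind T := ref(int); no other remaining equation mentions T. Substituting into the earlier bindings gives E := tup3(ref(int), ref(int), string), U := pair(tup3(ref(int), ref(int), string), char), S1 := ref(int), C := tup3(ref(int), ref(int), string).
Delete trivial equation bool ≐ bool.
MGU = { E := tup3(ref(int), ref(int), string), U := pair(tup3(ref(int), ref(int), string), char), S1 := ref(int), C := tup3(ref(int), ref(int), string), T := ref(int) }, so U := pair(tup3(ref(int), ref(int), string), char).

pair(tup3(ref(int), ref(int), string), char)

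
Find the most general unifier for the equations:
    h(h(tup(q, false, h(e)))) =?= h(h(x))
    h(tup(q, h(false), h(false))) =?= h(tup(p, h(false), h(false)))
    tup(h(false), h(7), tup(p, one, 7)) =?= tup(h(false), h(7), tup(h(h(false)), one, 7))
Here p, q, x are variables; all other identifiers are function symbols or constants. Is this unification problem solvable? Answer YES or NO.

YES

Decompose h/1: h(tup(q, false, h(e))) =?= h(x).
Decompose h/1: tup(q, false, h(e)) =?= x.
Bind x := tup(q, false, h(e)); no other remaining equation mentions x.
Decompose h/1: tup(q, h(false), h(false)) =?= tup(p, h(false), h(false)).
Decompose tup/3: q =?= p,  h(false) =?= h(false),  h(false) =?= h(false).
Bind q := p; no other remaining equation mentions q. Substituting into the earlier binding gives x := tup(p, false, h(e)).
Delete trivial equation h(false) =?= h(false).
Delete trivial equation h(false) =?= h(false).
Decompose tup/3: h(false) =?= h(false),  h(7) =?= h(7),  tup(p, one, 7) =?= tup(h(h(false)), one, 7).
Delete trivial equation h(false) =?= h(false).
Delete trivial equation h(7) =?= h(7).
Decompose tup/3: p =?= h(h(false)),  one =?= one,  7 =?= 7.
Bind p := h(h(false)); no other remaining equation mentions p. Substituting into the earlier bindings gives x := tup(h(h(false)), false, h(e)), q := h(h(false)).
Delete trivial equation one =?= one.
Delete trivial equation 7 =?= 7.
No equations remain and no clash or occurs-check failure arose, so a unifier exists.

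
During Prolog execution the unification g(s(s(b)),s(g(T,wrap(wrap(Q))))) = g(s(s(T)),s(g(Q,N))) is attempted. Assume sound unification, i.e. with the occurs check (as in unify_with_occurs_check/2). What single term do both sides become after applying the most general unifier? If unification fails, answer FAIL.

Decompose g/2: s(s(b)) = s(s(T)),  s(g(T,wrap(wrap(Q)))) = s(g(Q,N)).
Decompose s/1: s(b) = s(T).
Decompose s/1: b = T.
Bind T := b; substituting into the remaining equation gives: s(g(b,wrap(wrap(Q)))) = s(g(Q,N)).
Decompose s/1: g(b,wrap(wrap(Q))) = g(Q,N).
Decompose g/2: b = Q,  wrap(wrap(Q)) = N.
Bind Q := b; substituting into the remaining equation gives: wrap(wrap(b)) = N.
Bind N := wrap(wrap(b)).
Applying the MGU to either side gives g(s(s(b)),s(g(b,wrap(wrap(b))))).

g(s(s(b)),s(g(b,wrap(wrap(b)))))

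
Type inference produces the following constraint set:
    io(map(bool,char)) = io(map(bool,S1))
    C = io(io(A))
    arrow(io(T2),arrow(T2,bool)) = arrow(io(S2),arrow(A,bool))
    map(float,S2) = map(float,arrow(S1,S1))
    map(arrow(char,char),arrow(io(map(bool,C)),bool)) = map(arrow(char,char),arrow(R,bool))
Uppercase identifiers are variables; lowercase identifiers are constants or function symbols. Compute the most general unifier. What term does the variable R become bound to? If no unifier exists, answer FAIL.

io(map(bool,io(io(arrow(char,char)))))

Decompose io/1: map(bool,char) = map(bool,S1).
Decompose map/2: bool = bool,  char = S1.
Delete trivial equation bool = bool.
Bind S1 := char; substituting into the one remaining equation that mentions S1 gives: map(float,S2) = map(float,arrow(char,char)).
Bind C := io(io(A)); substituting into the one remaining equation that mentions C gives: map(arrow(char,char),arrow(io(map(bool,io(io(A)))),bool)) = map(arrow(char,char),arrow(R,bool)).
Decompose arrow/2: io(T2) = io(S2),  arrow(T2,bool) = arrow(A,bool).
Decompose io/1: T2 = S2.
Bind T2 := S2; substituting into the one remaining equation that mentions T2 gives: arrow(S2,bool) = arrow(A,bool).
Decompose arrow/2: S2 = A,  bool = bool.
Bind S2 := A; substituting into the one remaining equation that mentions S2 gives: map(float,A) = map(float,arrow(char,char)). Substituting into the earlier binding gives T2 := A.
Delete trivial equation bool = bool.
Decompose map/2: float = float,  A = arrow(char,char).
Delete trivial equation float = float.
Bind A := arrow(char,char); substituting into the remaining equation gives: map(arrow(char,char),arrow(io(map(bool,io(io(arrow(char,char))))),bool)) = map(arrow(char,char),arrow(R,bool)). Substituting into the earlier bindings gives C := io(io(arrow(char,char))), T2 := arrow(char,char), S2 := arrow(char,char).
Decompose map/2: arrow(char,char) = arrow(char,char),  arrow(io(map(bool,io(io(arrow(char,char))))),bool) = arrow(R,bool).
Delete trivial equation arrow(char,char) = arrow(char,char).
Decompose arrow/2: io(map(bool,io(io(arrow(char,char))))) = R,  bool = bool.
Bind R := io(map(bool,io(io(arrow(char,char))))); no other remaining equation mentions R.
Delete trivial equation bool = bool.
MGU = { S1 ↦ char, C ↦ io(io(arrow(char,char))), T2 ↦ arrow(char,char), S2 ↦ arrow(char,char), A ↦ arrow(char,char), R ↦ io(map(bool,io(io(arrow(char,char))))) }, so R ↦ io(map(bool,io(io(arrow(char,char))))).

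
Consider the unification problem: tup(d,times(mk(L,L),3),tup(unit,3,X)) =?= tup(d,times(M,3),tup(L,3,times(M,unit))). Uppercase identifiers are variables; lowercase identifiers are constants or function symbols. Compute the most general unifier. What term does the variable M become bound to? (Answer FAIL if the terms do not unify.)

Decompose tup/3: d =?= d,  times(mk(L,L),3) =?= times(M,3),  tup(unit,3,X) =?= tup(L,3,times(M,unit)).
Delete trivial equation d =?= d.
Decompose times/2: mk(L,L) =?= M,  3 =?= 3.
Bind M := mk(L,L); substituting into the one remaining equation that mentions M gives: tup(unit,3,X) =?= tup(L,3,times(mk(L,L),unit)).
Delete trivial equation 3 =?= 3.
Decompose tup/3: unit =?= L,  3 =?= 3,  X =?= times(mk(L,L),unit).
Bind L := unit; substituting into the one remaining equation that mentions L gives: X =?= times(mk(unit,unit),unit). Substituting into the earlier binding gives M := mk(unit,unit).
Delete trivial equation 3 =?= 3.
Bind X := times(mk(unit,unit),unit).
MGU = { M := mk(unit,unit), L := unit, X := times(mk(unit,unit),unit) }, so M := mk(unit,unit).

mk(unit,unit)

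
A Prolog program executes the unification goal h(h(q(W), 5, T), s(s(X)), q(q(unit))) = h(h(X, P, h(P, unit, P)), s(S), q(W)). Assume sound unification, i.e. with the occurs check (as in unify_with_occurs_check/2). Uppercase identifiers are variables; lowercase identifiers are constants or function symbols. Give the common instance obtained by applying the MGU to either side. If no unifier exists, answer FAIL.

h(h(q(q(unit)), 5, h(5, unit, 5)), s(s(q(q(unit)))), q(q(unit)))

Decompose h/3: h(q(W), 5, T) = h(X, P, h(P, unit, P)),  s(s(X)) = s(S),  q(q(unit)) = q(W).
Decompose h/3: q(W) = X,  5 = P,  T = h(P, unit, P).
Bind X := q(W); substituting into the one remaining equation that mentions X gives: s(s(q(W))) = s(S).
Bind P := 5; substituting into the one remaining equation that mentions P gives: T = h(5, unit, 5).
Bind T := h(5, unit, 5); no other remaining equation mentions T.
Decompose s/1: s(q(W)) = S.
Bind S := s(q(W)); no other remaining equation mentions S.
Decompose q/1: q(unit) = W.
Bind W := q(unit). Substituting into the earlier bindings gives X := q(q(unit)), S := s(q(q(unit))).
Applying the MGU to either side gives h(h(q(q(unit)), 5, h(5, unit, 5)), s(s(q(q(unit)))), q(q(unit))).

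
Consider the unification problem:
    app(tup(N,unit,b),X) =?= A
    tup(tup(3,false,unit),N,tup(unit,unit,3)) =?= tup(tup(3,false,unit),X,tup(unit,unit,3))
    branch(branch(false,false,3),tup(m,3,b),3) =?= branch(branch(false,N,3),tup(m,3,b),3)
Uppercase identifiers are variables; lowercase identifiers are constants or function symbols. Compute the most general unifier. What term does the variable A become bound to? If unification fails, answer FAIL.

app(tup(false,unit,b),false)

Bind A := app(tup(N,unit,b),X); no other remaining equation mentions A.
Decompose tup/3: tup(3,false,unit) =?= tup(3,false,unit),  N =?= X,  tup(unit,unit,3) =?= tup(unit,unit,3).
Delete trivial equation tup(3,false,unit) =?= tup(3,false,unit).
Bind N := X; substituting into the one remaining equation that mentions N gives: branch(branch(false,false,3),tup(m,3,b),3) =?= branch(branch(false,X,3),tup(m,3,b),3). Substituting into the earlier binding gives A := app(tup(X,unit,b),X).
Delete trivial equation tup(unit,unit,3) =?= tup(unit,unit,3).
Decompose branch/3: branch(false,false,3) =?= branch(false,X,3),  tup(m,3,b) =?= tup(m,3,b),  3 =?= 3.
Decompose branch/3: false =?= false,  false =?= X,  3 =?= 3.
Delete trivial equation false =?= false.
Bind X := false; no other remaining equation mentions X. Substituting into the earlier bindings gives A := app(tup(false,unit,b),false), N := false.
Delete trivial equation 3 =?= 3.
Delete trivial equation tup(m,3,b) =?= tup(m,3,b).
Delete trivial equation 3 =?= 3.
MGU = { A -> app(tup(false,unit,b),false), N -> false, X -> false }, so A -> app(tup(false,unit,b),false).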